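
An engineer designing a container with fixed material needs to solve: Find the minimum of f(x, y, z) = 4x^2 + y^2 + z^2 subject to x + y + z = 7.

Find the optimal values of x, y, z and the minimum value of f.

Using Lagrange multipliers on f = 4x^2 + y^2 + z^2 with constraint x + y + z = 7:
Conditions: 2*4*x = lambda, 2*1*y = lambda, 2*1*z = lambda
So x = lambda/8, y = lambda/2, z = lambda/2
Substituting into constraint: lambda * (9/8) = 7
lambda = 56/9
x = 7/9, y = 28/9, z = 28/9
Minimum value = 196/9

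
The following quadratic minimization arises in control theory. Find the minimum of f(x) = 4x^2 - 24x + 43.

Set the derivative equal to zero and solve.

f(x) = 4x^2 - 24x + 43
f'(x) = 8x + (-24) = 0
x = 24/8 = 3
f(3) = 7
Since f''(x) = 8 > 0, this is a minimum.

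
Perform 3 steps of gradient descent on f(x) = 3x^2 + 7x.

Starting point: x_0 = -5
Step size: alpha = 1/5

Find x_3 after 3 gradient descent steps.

f(x) = 3x^2 + 7x, f'(x) = 6x + (7)
Step 1: f'(-5) = -23, x_1 = -5 - 1/5 * -23 = -2/5
Step 2: f'(-2/5) = 23/5, x_2 = -2/5 - 1/5 * 23/5 = -33/25
Step 3: f'(-33/25) = -23/25, x_3 = -33/25 - 1/5 * -23/25 = -142/125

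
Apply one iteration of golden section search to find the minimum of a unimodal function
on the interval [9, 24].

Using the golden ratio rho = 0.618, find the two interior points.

Golden section search on [9, 24].
Golden ratio rho = 0.618 (approx).
Interior points:
  x_1 = 9 + (1-0.618)*15 = 14.7300
  x_2 = 9 + 0.618*15 = 18.2700
Compare f(x_1) and f(x_2) to determine which subinterval to keep.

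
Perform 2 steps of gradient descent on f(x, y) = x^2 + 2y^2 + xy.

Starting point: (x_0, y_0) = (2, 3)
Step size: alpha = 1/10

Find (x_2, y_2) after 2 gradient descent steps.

f(x,y) = x^2 + 2y^2 + xy
grad_x = 2x + 1y, grad_y = 4y + 1x
Step 1: grad = (7, 14), (13/10, 8/5)
Step 2: grad = (21/5, 77/10), (22/25, 83/100)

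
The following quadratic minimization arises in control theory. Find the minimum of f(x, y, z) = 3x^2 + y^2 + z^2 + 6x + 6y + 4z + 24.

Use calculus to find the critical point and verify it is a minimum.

f(x,y,z) = 3x^2 + y^2 + z^2 + 6x + 6y + 4z + 24
df/dx = 6x + (6) = 0 => x = -1
df/dy = 2y + (6) = 0 => y = -3
df/dz = 2z + (4) = 0 => z = -2
f(-1,-3,-2) = 3*(-1)^2 + 1*(-3)^2 + 1*(-2)^2 + 6*(-1) + 6*(-3) + 4*(-2) + 24 = 8
Hessian is diagonal with entries 6, 2, 2 > 0, confirmed minimum.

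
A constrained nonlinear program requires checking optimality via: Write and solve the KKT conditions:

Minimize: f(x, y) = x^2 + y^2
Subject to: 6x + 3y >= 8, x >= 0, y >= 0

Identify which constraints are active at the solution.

KKT conditions for min x^2 + y^2 s.t. 6x + 3y >= 8, x >= 0, y >= 0:
Stationarity: 2x = mu*6 + mu_x, 2y = mu*3 + mu_y, with mu, mu_x, mu_y >= 0
Complementary slackness: mu*(6x + 3y - 8) = 0, mu_x*x = 0, mu_y*y = 0
(0, 0) is infeasible (6*0 + 3*0 < 8), so if mu = 0 stationarity would force x = mu_x/2 >= 0, y = mu_y/2 >= 0 with mu_x*x = mu_y*y = 0, i.e. x = y = 0: contradiction. Hence mu > 0 and 6x + 3y = 8 is active.
Try x > 0, y > 0 (so mu_x = mu_y = 0): x = 6*mu/2, y = 3*mu/2
Substitute: 6*(6*mu/2) + 3*(3*mu/2) = 8
  mu*45/2 = 8 => mu = 16/45
x* = 16/15 > 0, y* = 8/15 > 0, consistent with mu_x = mu_y = 0.
f is convex and the constraints are linear, so this KKT point is the global minimum.
f* = 64/45
Active constraints: 6x + 3y >= 8 (holds with equality, mu = 16/45 > 0); x >= 0 and y >= 0 are inactive (mu_x = mu_y = 0).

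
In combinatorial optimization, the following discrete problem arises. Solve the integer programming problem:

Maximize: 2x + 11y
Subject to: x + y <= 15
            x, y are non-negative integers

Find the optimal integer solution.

Objective: 2x + 11y, constraint: x + y <= 15
Coefficient of y is 11 > coefficient of x is 2, so allocate the entire budget to y.
Optimal: x = 0, y = 15, value = 165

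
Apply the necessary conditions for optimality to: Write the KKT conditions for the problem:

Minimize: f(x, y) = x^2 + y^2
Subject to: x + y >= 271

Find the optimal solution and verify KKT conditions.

KKT conditions for min x^2 + y^2 s.t. x + y >= 271:
Stationarity: 2x = mu, 2y = mu
So x = y = mu/2.
Complementary slackness: mu*(x + y - 271) = 0
Primal feasibility: x + y >= 271; dual feasibility: mu >= 0
If mu = 0 then x = y = 0, but 0 + 0 < 271 is infeasible, so the constraint is active.
Constraint active: x + y = 2*(mu/2) = 271 => mu = 271
x = y = 271/2, f = 73441/2
Verify: stationarity 2*(271/2) = 271 = mu; primal 271/2 + 271/2 = 271 >= 271; dual mu = 271 >= 0; complementary slackness 271*(271 - 271) = 0. All KKT conditions hold.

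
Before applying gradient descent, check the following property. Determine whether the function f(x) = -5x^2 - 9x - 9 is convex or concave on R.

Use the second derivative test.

f(x) = -5x^2 - 9x - 9
f'(x) = -10x - 9
f''(x) = -10
Since f''(x) = -10 < 0 for all x, f is concave on R.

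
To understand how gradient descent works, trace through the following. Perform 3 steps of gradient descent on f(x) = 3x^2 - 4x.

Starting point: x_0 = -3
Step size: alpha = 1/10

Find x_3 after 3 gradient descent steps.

f(x) = 3x^2 - 4x, f'(x) = 6x + (-4)
Step 1: f'(-3) = -22, x_1 = -3 - 1/10 * -22 = -4/5
Step 2: f'(-4/5) = -44/5, x_2 = -4/5 - 1/10 * -44/5 = 2/25
Step 3: f'(2/25) = -88/25, x_3 = 2/25 - 1/10 * -88/25 = 54/125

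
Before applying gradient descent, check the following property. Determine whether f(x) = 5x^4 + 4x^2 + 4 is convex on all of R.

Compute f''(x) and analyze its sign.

f(x) = 5x^4 + 4x^2 + 4
f'(x) = 20x^3 + 8x
f''(x) = 60x^2 + 8
f''(x) = 60x^2 + 8 >= 8 > 0 for all x
Therefore, f is convex on R.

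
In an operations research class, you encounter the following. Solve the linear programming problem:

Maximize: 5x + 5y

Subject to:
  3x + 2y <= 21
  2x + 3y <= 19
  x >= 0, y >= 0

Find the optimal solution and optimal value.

Feasible vertices: (0, 0), (0, 19/3), (5, 3), (7, 0)
Objective 5x + 5y at each:
  (0, 0): 0
  (0, 19/3): 95/3
  (5, 3): 40
  (7, 0): 35
Maximum is 40 at (5, 3).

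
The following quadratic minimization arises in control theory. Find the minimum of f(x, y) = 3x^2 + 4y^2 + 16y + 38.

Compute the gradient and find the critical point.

f(x,y) = 3x^2 + 4y^2 + 16y + 38
df/dx = 6x + (0) = 0  =>  x = 0
df/dy = 8y + (16) = 0  =>  y = -2
f(0, -2) = 3*(0)^2 + 4*(-2)^2 + 16*(-2) + 38 = 22
Hessian is diagonal with entries 6, 8 > 0, so this is a minimum.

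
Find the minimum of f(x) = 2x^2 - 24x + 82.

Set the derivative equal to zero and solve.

f(x) = 2x^2 - 24x + 82
f'(x) = 4x + (-24) = 0
x = 24/4 = 6
f(6) = 10
Since f''(x) = 4 > 0, this is a minimum.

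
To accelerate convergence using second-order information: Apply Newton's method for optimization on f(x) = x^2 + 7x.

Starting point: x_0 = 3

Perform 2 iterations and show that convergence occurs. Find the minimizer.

f(x) = x^2 + 7x, f'(x) = 2x + (7), f''(x) = 2
Step 1: f'(3) = 13, x_1 = 3 - 13/2 = -7/2
Step 2: f'(-7/2) = 0, x_2 = -7/2 (converged)
Newton's method converges in 1 step for quadratics.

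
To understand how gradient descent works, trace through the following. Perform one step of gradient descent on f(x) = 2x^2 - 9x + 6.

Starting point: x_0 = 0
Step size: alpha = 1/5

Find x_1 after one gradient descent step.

f(x) = 2x^2 - 9x + 6
f'(x) = 4x - 9
f'(0) = 4*0 + (-9) = -9
x_1 = x_0 - alpha * f'(x_0) = 0 - 1/5 * -9 = 9/5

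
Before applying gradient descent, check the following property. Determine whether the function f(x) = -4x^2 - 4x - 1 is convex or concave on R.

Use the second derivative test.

f(x) = -4x^2 - 4x - 1
f'(x) = -8x - 4
f''(x) = -8
Since f''(x) = -8 < 0 for all x, f is concave on R.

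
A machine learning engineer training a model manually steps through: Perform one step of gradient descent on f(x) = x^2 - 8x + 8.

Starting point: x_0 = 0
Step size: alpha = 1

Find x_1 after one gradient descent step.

f(x) = x^2 - 8x + 8
f'(x) = 2x - 8
f'(0) = 2*0 + (-8) = -8
x_1 = x_0 - alpha * f'(x_0) = 0 - 1 * -8 = 8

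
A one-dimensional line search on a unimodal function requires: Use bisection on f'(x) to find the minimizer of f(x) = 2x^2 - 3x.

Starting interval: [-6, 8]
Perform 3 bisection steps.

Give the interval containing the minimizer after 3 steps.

Finding critical point of f(x) = 2x^2 - 3x using bisection on f'(x) = 4x + -3.
f'(x) = 0 when x = 3/4.
Starting interval: [-6, 8]
Step 1: mid = 1, f'(mid) = 1, new interval = [-6, 1]
Step 2: mid = -5/2, f'(mid) = -13, new interval = [-5/2, 1]
Step 3: mid = -3/4, f'(mid) = -6, new interval = [-3/4, 1]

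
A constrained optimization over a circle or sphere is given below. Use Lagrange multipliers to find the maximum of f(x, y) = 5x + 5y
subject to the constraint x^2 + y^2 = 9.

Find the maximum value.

Set up Lagrange conditions: grad f = lambda * grad g
  5 = 2*lambda*x
  5 = 2*lambda*y
From these: x/y = 5/5, so x = 5t, y = 5t for some t.
Substitute into constraint: (5t)^2 + (5t)^2 = 9
  t^2 * 50 = 9
  t = sqrt(9/50)
Maximum = 5*x + 5*y = (5^2 + 5^2)*t = 50 * sqrt(9/50) = sqrt(450)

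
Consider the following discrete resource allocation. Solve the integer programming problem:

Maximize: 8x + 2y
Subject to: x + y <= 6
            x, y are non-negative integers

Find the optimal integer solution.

Objective: 8x + 2y, constraint: x + y <= 6
Coefficient of x is 8 >= coefficient of y is 2, so allocate the entire budget to x.
Optimal: x = 6, y = 0, value = 48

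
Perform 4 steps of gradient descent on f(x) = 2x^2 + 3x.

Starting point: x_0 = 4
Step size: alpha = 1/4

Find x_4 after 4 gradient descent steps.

f(x) = 2x^2 + 3x, f'(x) = 4x + (3)
Step 1: f'(4) = 19, x_1 = 4 - 1/4 * 19 = -3/4
Step 2: f'(-3/4) = 0, x_2 = -3/4 - 1/4 * 0 = -3/4
Step 3: f'(-3/4) = 0, x_3 = -3/4 - 1/4 * 0 = -3/4
Step 4: f'(-3/4) = 0, x_4 = -3/4 - 1/4 * 0 = -3/4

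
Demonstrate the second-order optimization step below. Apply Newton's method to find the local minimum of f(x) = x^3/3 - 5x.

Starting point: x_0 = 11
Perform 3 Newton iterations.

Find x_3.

f(x) = x^3/3 - 5x
f'(x) = x^2 - 5, f''(x) = 2x
Newton update: x_{n+1} = x_n - (x_n^2 - 5)/(2*x_n)
Step 1: x_0 = 11, f'=116, f''=22, x_1 = 63/11
Step 2: x_1 = 63/11, f'=3364/121, f''=126/11, x_2 = 2287/693
Step 3: x_2 = 2287/693, f'=2829124/480249, f''=4574/693, x_3 = 3815807/1584891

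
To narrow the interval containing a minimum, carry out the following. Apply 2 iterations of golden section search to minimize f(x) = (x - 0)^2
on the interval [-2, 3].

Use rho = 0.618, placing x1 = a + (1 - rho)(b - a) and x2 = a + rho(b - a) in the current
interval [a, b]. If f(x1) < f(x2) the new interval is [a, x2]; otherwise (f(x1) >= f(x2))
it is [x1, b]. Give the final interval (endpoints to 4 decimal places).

Golden section search for min of f(x) = (x - 0)^2 on [-2, 3].
Each step: x1 = a + (1 - rho)(b - a), x2 = a + rho(b - a); if f(x1) < f(x2) keep [a, x2], otherwise keep [x1, b].
Step 1: [-2.0000, 3.0000], x1=-0.0900 (f=0.0081), x2=1.0900 (f=1.1881); f(x1) < f(x2) => keep [-2.0000, 1.0900]
Step 2: [-2.0000, 1.0900], x1=-0.8196 (f=0.6718), x2=-0.0904 (f=0.0082); f(x1) > f(x2) => keep [-0.8196, 1.0900]
Final interval: [-0.8196, 1.0900]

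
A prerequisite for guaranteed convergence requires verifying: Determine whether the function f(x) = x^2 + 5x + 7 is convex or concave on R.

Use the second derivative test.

f(x) = x^2 + 5x + 7
f'(x) = 2x + 5
f''(x) = 2
Since f''(x) = 2 > 0 for all x, f is convex on R.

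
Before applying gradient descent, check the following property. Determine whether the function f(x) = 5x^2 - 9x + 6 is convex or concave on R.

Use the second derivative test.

f(x) = 5x^2 - 9x + 6
f'(x) = 10x - 9
f''(x) = 10
Since f''(x) = 10 > 0 for all x, f is convex on R.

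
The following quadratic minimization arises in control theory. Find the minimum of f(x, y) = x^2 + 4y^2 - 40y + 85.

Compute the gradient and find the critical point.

f(x,y) = x^2 + 4y^2 - 40y + 85
df/dx = 2x + (0) = 0  =>  x = 0
df/dy = 8y + (-40) = 0  =>  y = 5
f(0, 5) = 1*(0)^2 + 4*(5)^2 + -40*(5) + 85 = -15
Hessian is diagonal with entries 2, 8 > 0, so this is a minimum.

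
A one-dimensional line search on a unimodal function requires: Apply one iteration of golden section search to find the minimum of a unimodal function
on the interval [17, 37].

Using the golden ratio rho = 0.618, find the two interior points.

Golden section search on [17, 37].
Golden ratio rho = 0.618 (approx).
Interior points:
  x_1 = 17 + (1-0.618)*20 = 24.6400
  x_2 = 17 + 0.618*20 = 29.3600
Compare f(x_1) and f(x_2) to determine which subinterval to keep.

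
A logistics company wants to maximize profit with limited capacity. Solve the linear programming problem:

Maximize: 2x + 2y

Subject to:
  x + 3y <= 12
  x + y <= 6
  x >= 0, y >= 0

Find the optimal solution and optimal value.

Feasible vertices: (0, 0), (0, 4), (3, 3), (6, 0)
Objective 2x + 2y at each:
  (0, 0): 0
  (0, 4): 8
  (3, 3): 12
  (6, 0): 12
Maximum is 12 at (3, 3).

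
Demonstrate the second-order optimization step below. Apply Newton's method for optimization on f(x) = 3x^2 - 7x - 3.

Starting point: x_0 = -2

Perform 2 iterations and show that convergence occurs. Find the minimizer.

f(x) = 3x^2 - 7x - 3, f'(x) = 6x + (-7), f''(x) = 6
Step 1: f'(-2) = -19, x_1 = -2 - -19/6 = 7/6
Step 2: f'(7/6) = 0, x_2 = 7/6 (converged)
Newton's method converges in 1 step for quadratics.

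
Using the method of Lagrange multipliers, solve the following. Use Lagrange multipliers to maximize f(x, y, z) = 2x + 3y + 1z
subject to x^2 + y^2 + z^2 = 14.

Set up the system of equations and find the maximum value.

Lagrange conditions: 2 = 2*lambda*x, 3 = 2*lambda*y, 1 = 2*lambda*z
So x:2 = y:3 = z:1, i.e. x = 2t, y = 3t, z = 1t
Constraint: t^2*(2^2 + 3^2 + 1^2) = 14
  t^2 * 14 = 14  =>  t = sqrt(1)
Maximum = 2*2t + 3*3t + 1*1t = 14*sqrt(1) = 14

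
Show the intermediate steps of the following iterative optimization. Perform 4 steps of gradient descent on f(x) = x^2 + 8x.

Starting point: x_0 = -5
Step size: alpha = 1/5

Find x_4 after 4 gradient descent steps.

f(x) = x^2 + 8x, f'(x) = 2x + (8)
Step 1: f'(-5) = -2, x_1 = -5 - 1/5 * -2 = -23/5
Step 2: f'(-23/5) = -6/5, x_2 = -23/5 - 1/5 * -6/5 = -109/25
Step 3: f'(-109/25) = -18/25, x_3 = -109/25 - 1/5 * -18/25 = -527/125
Step 4: f'(-527/125) = -54/125, x_4 = -527/125 - 1/5 * -54/125 = -2581/625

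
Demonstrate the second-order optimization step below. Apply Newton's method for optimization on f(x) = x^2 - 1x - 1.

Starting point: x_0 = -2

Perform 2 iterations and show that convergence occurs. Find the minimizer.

f(x) = x^2 - 1x - 1, f'(x) = 2x + (-1), f''(x) = 2
Step 1: f'(-2) = -5, x_1 = -2 - -5/2 = 1/2
Step 2: f'(1/2) = 0, x_2 = 1/2 (converged)
Newton's method converges in 1 step for quadratics.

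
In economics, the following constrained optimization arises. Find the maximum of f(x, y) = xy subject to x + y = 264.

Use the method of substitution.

Substitute y = 264 - x into f(x,y) = xy:
g(x) = x(264 - x) = 264x - x^2
g'(x) = 264 - 2x = 0  =>  x = 132
y = 264 - 132 = 132
Maximum value = 132 * 132 = 17424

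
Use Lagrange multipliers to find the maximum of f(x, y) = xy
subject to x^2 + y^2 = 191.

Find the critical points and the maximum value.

Lagrange conditions: y = 2*lambda*x and x = 2*lambda*y
If x = 0 then y = 0, violating the constraint, so x, y != 0.
Dividing: y/x = x/y => x^2 = y^2 => y = x or y = -x
Constraint: 2x^2 = 191 => x^2 = 191/2 => x = +/-sqrt(191/2)
Critical points: (sqrt(191/2), sqrt(191/2)), (-sqrt(191/2), -sqrt(191/2)), (sqrt(191/2), -sqrt(191/2)), (-sqrt(191/2), sqrt(191/2))
  y = x:  xy = x^2 = 191/2  at (sqrt(191/2), sqrt(191/2)) and (-sqrt(191/2), -sqrt(191/2))
  y = -x: xy = -x^2 = -191/2 at (sqrt(191/2), -sqrt(191/2)) and (-sqrt(191/2), sqrt(191/2))
Maximum xy = 191/2 at (sqrt(191/2), sqrt(191/2)) and (-sqrt(191/2), -sqrt(191/2))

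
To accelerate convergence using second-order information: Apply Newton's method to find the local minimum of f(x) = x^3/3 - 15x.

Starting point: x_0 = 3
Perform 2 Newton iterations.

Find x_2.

f(x) = x^3/3 - 15x
f'(x) = x^2 - 15, f''(x) = 2x
Newton update: x_{n+1} = x_n - (x_n^2 - 15)/(2*x_n)
Step 1: x_0 = 3, f'=-6, f''=6, x_1 = 4
Step 2: x_1 = 4, f'=1, f''=8, x_2 = 31/8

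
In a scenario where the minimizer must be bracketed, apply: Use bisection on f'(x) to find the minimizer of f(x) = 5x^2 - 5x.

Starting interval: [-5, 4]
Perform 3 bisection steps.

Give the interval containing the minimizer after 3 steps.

Finding critical point of f(x) = 5x^2 - 5x using bisection on f'(x) = 10x + -5.
f'(x) = 0 when x = 1/2.
Starting interval: [-5, 4]
Step 1: mid = -1/2, f'(mid) = -10, new interval = [-1/2, 4]
Step 2: mid = 7/4, f'(mid) = 25/2, new interval = [-1/2, 7/4]
Step 3: mid = 5/8, f'(mid) = 5/4, new interval = [-1/2, 5/8]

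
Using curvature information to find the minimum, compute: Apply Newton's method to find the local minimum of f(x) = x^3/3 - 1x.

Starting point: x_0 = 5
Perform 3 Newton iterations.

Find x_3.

f(x) = x^3/3 - 1x
f'(x) = x^2 - 1, f''(x) = 2x
Newton update: x_{n+1} = x_n - (x_n^2 - 1)/(2*x_n)
Step 1: x_0 = 5, f'=24, f''=10, x_1 = 13/5
Step 2: x_1 = 13/5, f'=144/25, f''=26/5, x_2 = 97/65
Step 3: x_2 = 97/65, f'=5184/4225, f''=194/65, x_3 = 6817/6305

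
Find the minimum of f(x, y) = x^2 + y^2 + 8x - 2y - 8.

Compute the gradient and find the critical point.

f(x,y) = x^2 + y^2 + 8x - 2y - 8
df/dx = 2x + (8) = 0  =>  x = -4
df/dy = 2y + (-2) = 0  =>  y = 1
f(-4, 1) = 1*(-4)^2 + 1*(1)^2 + 8*(-4) + -2*(1) + -8 = -25
Hessian is diagonal with entries 2, 2 > 0, so this is a minimum.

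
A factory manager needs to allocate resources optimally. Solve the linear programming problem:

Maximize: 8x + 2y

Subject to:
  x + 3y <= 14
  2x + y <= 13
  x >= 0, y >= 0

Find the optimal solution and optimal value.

Feasible vertices: (0, 0), (0, 14/3), (5, 3), (13/2, 0)
Objective 8x + 2y at each:
  (0, 0): 0
  (0, 14/3): 28/3
  (5, 3): 46
  (13/2, 0): 52
Maximum is 52 at (13/2, 0).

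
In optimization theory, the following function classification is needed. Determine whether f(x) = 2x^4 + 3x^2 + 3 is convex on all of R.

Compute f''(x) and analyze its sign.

f(x) = 2x^4 + 3x^2 + 3
f'(x) = 8x^3 + 6x
f''(x) = 24x^2 + 6
f''(x) = 24x^2 + 6 >= 6 > 0 for all x
Therefore, f is convex on R.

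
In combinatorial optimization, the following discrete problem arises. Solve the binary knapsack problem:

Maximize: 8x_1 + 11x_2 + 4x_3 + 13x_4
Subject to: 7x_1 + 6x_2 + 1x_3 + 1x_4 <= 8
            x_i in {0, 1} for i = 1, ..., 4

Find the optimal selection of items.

Items: item 1 (v=8, w=7), item 2 (v=11, w=6), item 3 (v=4, w=1), item 4 (v=13, w=1)
Capacity: 8
Checking all 16 subsets (w = total weight, v = total value):
  {}: w = 0, v = 0
  {1}: w = 7, v = 8
  {2}: w = 6, v = 11
  {3}: w = 1, v = 4
  {4}: w = 1, v = 13
  {1, 2}: w = 13 > 8, infeasible
  {1, 3}: w = 8, v = 12
  {1, 4}: w = 8, v = 21
  {2, 3}: w = 7, v = 15
  {2, 4}: w = 7, v = 24
  {3, 4}: w = 2, v = 17
  {1, 2, 3}: w = 14 > 8, infeasible
  {1, 2, 4}: w = 14 > 8, infeasible
  {1, 3, 4}: w = 9 > 8, infeasible
  {2, 3, 4}: w = 8, v = 28
  {1, 2, 3, 4}: w = 15 > 8, infeasible
Best feasible subset: items [2, 3, 4]
Total weight: 8 <= 8, total value: 28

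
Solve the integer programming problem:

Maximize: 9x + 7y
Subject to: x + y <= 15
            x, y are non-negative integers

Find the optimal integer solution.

Objective: 9x + 7y, constraint: x + y <= 15
Coefficient of x is 9 >= coefficient of y is 7, so allocate the entire budget to x.
Optimal: x = 15, y = 0, value = 135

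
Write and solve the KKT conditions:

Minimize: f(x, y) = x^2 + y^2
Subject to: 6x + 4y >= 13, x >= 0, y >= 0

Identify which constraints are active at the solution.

KKT conditions for min x^2 + y^2 s.t. 6x + 4y >= 13, x >= 0, y >= 0:
Stationarity: 2x = mu*6 + mu_x, 2y = mu*4 + mu_y, with mu, mu_x, mu_y >= 0
Complementary slackness: mu*(6x + 4y - 13) = 0, mu_x*x = 0, mu_y*y = 0
(0, 0) is infeasible (6*0 + 4*0 < 13), so if mu = 0 stationarity would force x = mu_x/2 >= 0, y = mu_y/2 >= 0 with mu_x*x = mu_y*y = 0, i.e. x = y = 0: contradiction. Hence mu > 0 and 6x + 4y = 13 is active.
Try x > 0, y > 0 (so mu_x = mu_y = 0): x = 6*mu/2, y = 4*mu/2
Substitute: 6*(6*mu/2) + 4*(4*mu/2) = 13
  mu*52/2 = 13 => mu = 1/2
x* = 3/2 > 0, y* = 1 > 0, consistent with mu_x = mu_y = 0.
f is convex and the constraints are linear, so this KKT point is the global minimum.
f* = 13/4
Active constraints: 6x + 4y >= 13 (holds with equality, mu = 1/2 > 0); x >= 0 and y >= 0 are inactive (mu_x = mu_y = 0).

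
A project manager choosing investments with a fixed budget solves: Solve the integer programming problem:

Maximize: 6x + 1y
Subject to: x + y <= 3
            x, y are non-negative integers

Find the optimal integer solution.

Objective: 6x + 1y, constraint: x + y <= 3
Coefficient of x is 6 >= coefficient of y is 1, so allocate the entire budget to x.
Optimal: x = 3, y = 0, value = 18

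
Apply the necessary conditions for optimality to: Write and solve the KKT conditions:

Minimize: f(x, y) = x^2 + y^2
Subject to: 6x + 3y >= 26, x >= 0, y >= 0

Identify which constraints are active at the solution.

KKT conditions for min x^2 + y^2 s.t. 6x + 3y >= 26, x >= 0, y >= 0:
Stationarity: 2x = mu*6 + mu_x, 2y = mu*3 + mu_y, with mu, mu_x, mu_y >= 0
Complementary slackness: mu*(6x + 3y - 26) = 0, mu_x*x = 0, mu_y*y = 0
(0, 0) is infeasible (6*0 + 3*0 < 26), so if mu = 0 stationarity would force x = mu_x/2 >= 0, y = mu_y/2 >= 0 with mu_x*x = mu_y*y = 0, i.e. x = y = 0: contradiction. Hence mu > 0 and 6x + 3y = 26 is active.
Try x > 0, y > 0 (so mu_x = mu_y = 0): x = 6*mu/2, y = 3*mu/2
Substitute: 6*(6*mu/2) + 3*(3*mu/2) = 26
  mu*45/2 = 26 => mu = 52/45
x* = 52/15 > 0, y* = 26/15 > 0, consistent with mu_x = mu_y = 0.
f is convex and the constraints are linear, so this KKT point is the global minimum.
f* = 676/45
Active constraints: 6x + 3y >= 26 (holds with equality, mu = 52/45 > 0); x >= 0 and y >= 0 are inactive (mu_x = mu_y = 0).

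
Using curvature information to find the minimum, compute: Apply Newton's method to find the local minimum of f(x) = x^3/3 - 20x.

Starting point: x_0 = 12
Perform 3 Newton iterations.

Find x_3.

f(x) = x^3/3 - 20x
f'(x) = x^2 - 20, f''(x) = 2x
Newton update: x_{n+1} = x_n - (x_n^2 - 20)/(2*x_n)
Step 1: x_0 = 12, f'=124, f''=24, x_1 = 41/6
Step 2: x_1 = 41/6, f'=961/36, f''=41/3, x_2 = 2401/492
Step 3: x_2 = 2401/492, f'=923521/242064, f''=2401/246, x_3 = 10606081/2362584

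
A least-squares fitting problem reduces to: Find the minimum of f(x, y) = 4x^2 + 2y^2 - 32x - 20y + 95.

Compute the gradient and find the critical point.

f(x,y) = 4x^2 + 2y^2 - 32x - 20y + 95
df/dx = 8x + (-32) = 0  =>  x = 4
df/dy = 4y + (-20) = 0  =>  y = 5
f(4, 5) = 4*(4)^2 + 2*(5)^2 + -32*(4) + -20*(5) + 95 = -19
Hessian is diagonal with entries 8, 4 > 0, so this is a minimum.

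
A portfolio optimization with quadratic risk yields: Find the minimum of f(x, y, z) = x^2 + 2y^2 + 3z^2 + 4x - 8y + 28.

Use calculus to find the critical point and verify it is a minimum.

f(x,y,z) = x^2 + 2y^2 + 3z^2 + 4x - 8y + 28
df/dx = 2x + (4) = 0 => x = -2
df/dy = 4y + (-8) = 0 => y = 2
df/dz = 6z + (0) = 0 => z = 0
f(-2,2,0) = 1*(-2)^2 + 2*(2)^2 + 3*(0)^2 + 4*(-2) + -8*(2) + 28 = 16
Hessian is diagonal with entries 2, 4, 6 > 0, confirmed minimum.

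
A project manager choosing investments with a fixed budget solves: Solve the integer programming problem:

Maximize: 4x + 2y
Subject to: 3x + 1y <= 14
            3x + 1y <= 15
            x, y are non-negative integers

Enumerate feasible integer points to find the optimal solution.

Constraint 1: 3x + 1y <= 14
Constraint 2: 3x + 1y <= 15
Feasible x range (need y >= 0): 0 <= x <= min(14/3, 15/3) => x in {0, ..., 4}.
Enumerate feasible integer points row by row (the coefficient of y is 2 > 0, so for each x the largest feasible y gives the best value):
  x = 0: y <= min((14 - 3*0)/1, (15 - 3*0)/1) => y in {0, ..., 14}; best 4*0 + 2*14 = 28
  x = 1: y <= min((14 - 3*1)/1, (15 - 3*1)/1) => y in {0, ..., 11}; best 4*1 + 2*11 = 26
  x = 2: y <= min((14 - 3*2)/1, (15 - 3*2)/1) => y in {0, ..., 8}; best 4*2 + 2*8 = 24
  x = 3: y <= min((14 - 3*3)/1, (15 - 3*3)/1) => y in {0, ..., 5}; best 4*3 + 2*5 = 22
  x = 4: y <= min((14 - 3*4)/1, (15 - 3*4)/1) => y in {0, ..., 2}; best 4*4 + 2*2 = 20
The maximum 4x + 2y = 28 is achieved at x = 0, y = 14.
Check: 3*0 + 1*14 = 14 <= 14 and 3*0 + 1*14 = 14 <= 15.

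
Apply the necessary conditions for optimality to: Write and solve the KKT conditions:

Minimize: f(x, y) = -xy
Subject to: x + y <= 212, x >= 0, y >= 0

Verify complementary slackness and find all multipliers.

Problem: min -xy s.t. x + y <= 212 (multiplier lambda), x >= 0 (mu_x), y >= 0 (mu_y)
KKT stationarity: -y + lambda - mu_x = 0, -x + lambda - mu_y = 0, with lambda, mu_x, mu_y >= 0
Complementary slackness: lambda*(x + y - 212) = 0, mu_x*x = 0, mu_y*y = 0
If lambda = 0: y = -mu_x <= 0 and x = -mu_y <= 0 force x = y = 0 with f = 0; but x = y = 106 is feasible with f = -11236 < 0, so this is not the minimum. Hence lambda > 0 and x + y = 212.
Try x > 0, y > 0 (so mu_x = mu_y = 0): y = lambda, x = lambda => x = y = lambda
x + y = 212 => 2*lambda = 212 => lambda = 106
x* = y* = 106 > 0, consistent with mu_x = mu_y = 0.
(Any feasible point with x = 0 or y = 0 has f = 0 > -11236, so the minimum is not on those boundaries.)
min(-xy) = -11236 (i.e. max xy = 11236)
Multipliers: lambda = 106, mu_x = 0, mu_y = 0
Complementary slackness: lambda*(x + y - 212) = 106*(106 + 106 - 212) = 0, mu_x*x = 0*106 = 0, mu_y*y = 0*106 = 0. Satisfied.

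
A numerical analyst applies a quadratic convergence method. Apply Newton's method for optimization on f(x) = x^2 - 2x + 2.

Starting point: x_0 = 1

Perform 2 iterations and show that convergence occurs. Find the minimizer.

f(x) = x^2 - 2x + 2, f'(x) = 2x + (-2), f''(x) = 2
Step 1: f'(1) = 0, x_1 = 1 - 0/2 = 1
Step 2: f'(1) = 0, x_2 = 1 (converged)
Newton's method converges in 1 step for quadratics.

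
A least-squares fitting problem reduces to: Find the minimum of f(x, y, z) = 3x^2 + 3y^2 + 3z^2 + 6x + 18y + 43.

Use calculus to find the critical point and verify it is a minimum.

f(x,y,z) = 3x^2 + 3y^2 + 3z^2 + 6x + 18y + 43
df/dx = 6x + (6) = 0 => x = -1
df/dy = 6y + (18) = 0 => y = -3
df/dz = 6z + (0) = 0 => z = 0
f(-1,-3,0) = 3*(-1)^2 + 3*(-3)^2 + 3*(0)^2 + 6*(-1) + 18*(-3) + 43 = 13
Hessian is diagonal with entries 6, 6, 6 > 0, confirmed minimum.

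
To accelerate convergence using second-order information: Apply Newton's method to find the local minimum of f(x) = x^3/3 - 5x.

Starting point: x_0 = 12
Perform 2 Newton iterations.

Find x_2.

f(x) = x^3/3 - 5x
f'(x) = x^2 - 5, f''(x) = 2x
Newton update: x_{n+1} = x_n - (x_n^2 - 5)/(2*x_n)
Step 1: x_0 = 12, f'=139, f''=24, x_1 = 149/24
Step 2: x_1 = 149/24, f'=19321/576, f''=149/12, x_2 = 25081/7152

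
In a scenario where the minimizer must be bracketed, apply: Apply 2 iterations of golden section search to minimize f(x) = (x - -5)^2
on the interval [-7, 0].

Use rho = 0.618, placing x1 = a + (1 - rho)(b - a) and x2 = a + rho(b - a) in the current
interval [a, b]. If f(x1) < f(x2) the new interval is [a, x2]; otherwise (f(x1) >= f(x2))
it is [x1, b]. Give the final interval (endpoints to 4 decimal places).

Golden section search for min of f(x) = (x - -5)^2 on [-7, 0].
Each step: x1 = a + (1 - rho)(b - a), x2 = a + rho(b - a); if f(x1) < f(x2) keep [a, x2], otherwise keep [x1, b].
Step 1: [-7.0000, 0.0000], x1=-4.3260 (f=0.4543), x2=-2.6740 (f=5.4103); f(x1) < f(x2) => keep [-7.0000, -2.6740]
Step 2: [-7.0000, -2.6740], x1=-5.3475 (f=0.1207), x2=-4.3265 (f=0.4536); f(x1) < f(x2) => keep [-7.0000, -4.3265]
Final interval: [-7.0000, -4.3265]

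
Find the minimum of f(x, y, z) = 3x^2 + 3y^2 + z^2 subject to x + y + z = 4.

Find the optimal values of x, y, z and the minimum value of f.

Using Lagrange multipliers on f = 3x^2 + 3y^2 + z^2 with constraint x + y + z = 4:
Conditions: 2*3*x = lambda, 2*3*y = lambda, 2*1*z = lambda
So x = lambda/6, y = lambda/6, z = lambda/2
Substituting into constraint: lambda * (5/6) = 4
lambda = 24/5
x = 4/5, y = 4/5, z = 12/5
Minimum value = 48/5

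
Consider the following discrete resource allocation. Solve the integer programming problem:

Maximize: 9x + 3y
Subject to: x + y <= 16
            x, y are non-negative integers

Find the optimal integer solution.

Objective: 9x + 3y, constraint: x + y <= 16
Coefficient of x is 9 >= coefficient of y is 3, so allocate the entire budget to x.
Optimal: x = 16, y = 0, value = 144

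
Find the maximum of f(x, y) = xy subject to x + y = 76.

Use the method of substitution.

Substitute y = 76 - x into f(x,y) = xy:
g(x) = x(76 - x) = 76x - x^2
g'(x) = 76 - 2x = 0  =>  x = 38
y = 76 - 38 = 38
Maximum value = 38 * 38 = 1444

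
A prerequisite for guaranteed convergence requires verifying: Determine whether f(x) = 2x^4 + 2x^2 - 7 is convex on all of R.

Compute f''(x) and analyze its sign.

f(x) = 2x^4 + 2x^2 - 7
f'(x) = 8x^3 + 4x
f''(x) = 24x^2 + 4
f''(x) = 24x^2 + 4 >= 4 > 0 for all x
Therefore, f is convex on R.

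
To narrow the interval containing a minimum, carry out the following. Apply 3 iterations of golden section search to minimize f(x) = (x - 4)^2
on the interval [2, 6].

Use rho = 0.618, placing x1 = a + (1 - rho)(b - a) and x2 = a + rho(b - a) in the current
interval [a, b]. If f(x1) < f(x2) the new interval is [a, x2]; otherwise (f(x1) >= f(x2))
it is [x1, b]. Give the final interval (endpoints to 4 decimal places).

Golden section search for min of f(x) = (x - 4)^2 on [2, 6].
Each step: x1 = a + (1 - rho)(b - a), x2 = a + rho(b - a); if f(x1) < f(x2) keep [a, x2], otherwise keep [x1, b].
Step 1: [2.0000, 6.0000], x1=3.5280 (f=0.2228), x2=4.4720 (f=0.2228); f(x1) = f(x2) (tie, not '<') => keep [3.5280, 6.0000]
Step 2: [3.5280, 6.0000], x1=4.4723 (f=0.2231), x2=5.0557 (f=1.1145); f(x1) < f(x2) => keep [3.5280, 5.0557]
Step 3: [3.5280, 5.0557], x1=4.1116 (f=0.0125), x2=4.4721 (f=0.2229); f(x1) < f(x2) => keep [3.5280, 4.4721]
Final interval: [3.5280, 4.4721]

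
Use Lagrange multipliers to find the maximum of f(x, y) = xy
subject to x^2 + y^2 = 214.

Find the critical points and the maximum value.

Lagrange conditions: y = 2*lambda*x and x = 2*lambda*y
If x = 0 then y = 0, violating the constraint, so x, y != 0.
Dividing: y/x = x/y => x^2 = y^2 => y = x or y = -x
Constraint: 2x^2 = 214 => x^2 = 107 => x = +/-sqrt(107)
Critical points: (sqrt(107), sqrt(107)), (-sqrt(107), -sqrt(107)), (sqrt(107), -sqrt(107)), (-sqrt(107), sqrt(107))
  y = x:  xy = x^2 = 107  at (sqrt(107), sqrt(107)) and (-sqrt(107), -sqrt(107))
  y = -x: xy = -x^2 = -107 at (sqrt(107), -sqrt(107)) and (-sqrt(107), sqrt(107))
Maximum xy = 107 at (sqrt(107), sqrt(107)) and (-sqrt(107), -sqrt(107))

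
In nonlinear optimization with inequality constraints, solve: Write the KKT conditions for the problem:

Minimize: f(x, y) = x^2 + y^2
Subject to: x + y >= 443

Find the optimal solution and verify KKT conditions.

KKT conditions for min x^2 + y^2 s.t. x + y >= 443:
Stationarity: 2x = mu, 2y = mu
So x = y = mu/2.
Complementary slackness: mu*(x + y - 443) = 0
Primal feasibility: x + y >= 443; dual feasibility: mu >= 0
If mu = 0 then x = y = 0, but 0 + 0 < 443 is infeasible, so the constraint is active.
Constraint active: x + y = 2*(mu/2) = 443 => mu = 443
x = y = 443/2, f = 196249/2
Verify: stationarity 2*(443/2) = 443 = mu; primal 443/2 + 443/2 = 443 >= 443; dual mu = 443 >= 0; complementary slackness 443*(443 - 443) = 0. All KKT conditions hold.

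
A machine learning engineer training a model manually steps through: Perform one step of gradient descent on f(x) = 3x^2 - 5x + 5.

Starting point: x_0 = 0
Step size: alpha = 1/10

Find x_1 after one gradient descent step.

f(x) = 3x^2 - 5x + 5
f'(x) = 6x - 5
f'(0) = 6*0 + (-5) = -5
x_1 = x_0 - alpha * f'(x_0) = 0 - 1/10 * -5 = 1/2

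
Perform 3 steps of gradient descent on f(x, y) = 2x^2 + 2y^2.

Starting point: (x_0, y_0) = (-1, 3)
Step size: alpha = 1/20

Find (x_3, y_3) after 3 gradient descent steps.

f(x,y) = 2x^2 + 2y^2
grad_x = 4x + 0y, grad_y = 4y + 0x
Step 1: grad = (-4, 12), (-4/5, 12/5)
Step 2: grad = (-16/5, 48/5), (-16/25, 48/25)
Step 3: grad = (-64/25, 192/25), (-64/125, 192/125)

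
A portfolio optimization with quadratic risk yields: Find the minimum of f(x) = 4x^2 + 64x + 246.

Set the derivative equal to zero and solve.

f(x) = 4x^2 + 64x + 246
f'(x) = 8x + (64) = 0
x = -64/8 = -8
f(-8) = -10
Since f''(x) = 8 > 0, this is a minimum.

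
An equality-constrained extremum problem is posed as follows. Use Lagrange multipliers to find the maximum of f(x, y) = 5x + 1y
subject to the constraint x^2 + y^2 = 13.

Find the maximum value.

Set up Lagrange conditions: grad f = lambda * grad g
  5 = 2*lambda*x
  1 = 2*lambda*y
From these: x/y = 5/1, so x = 5t, y = 1t for some t.
Substitute into constraint: (5t)^2 + (1t)^2 = 13
  t^2 * 26 = 13
  t = sqrt(13/26)
Maximum = 5*x + 1*y = (5^2 + 1^2)*t = 26 * sqrt(13/26) = sqrt(338)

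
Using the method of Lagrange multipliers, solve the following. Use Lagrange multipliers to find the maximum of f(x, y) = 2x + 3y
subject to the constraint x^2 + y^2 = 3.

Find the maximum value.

Set up Lagrange conditions: grad f = lambda * grad g
  2 = 2*lambda*x
  3 = 2*lambda*y
From these: x/y = 2/3, so x = 2t, y = 3t for some t.
Substitute into constraint: (2t)^2 + (3t)^2 = 3
  t^2 * 13 = 3
  t = sqrt(3/13)
Maximum = 2*x + 3*y = (2^2 + 3^2)*t = 13 * sqrt(3/13) = sqrt(39)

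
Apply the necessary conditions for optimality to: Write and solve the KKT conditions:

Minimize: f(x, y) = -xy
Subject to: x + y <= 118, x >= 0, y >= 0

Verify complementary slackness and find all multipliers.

Problem: min -xy s.t. x + y <= 118 (multiplier lambda), x >= 0 (mu_x), y >= 0 (mu_y)
KKT stationarity: -y + lambda - mu_x = 0, -x + lambda - mu_y = 0, with lambda, mu_x, mu_y >= 0
Complementary slackness: lambda*(x + y - 118) = 0, mu_x*x = 0, mu_y*y = 0
If lambda = 0: y = -mu_x <= 0 and x = -mu_y <= 0 force x = y = 0 with f = 0; but x = y = 59 is feasible with f = -3481 < 0, so this is not the minimum. Hence lambda > 0 and x + y = 118.
Try x > 0, y > 0 (so mu_x = mu_y = 0): y = lambda, x = lambda => x = y = lambda
x + y = 118 => 2*lambda = 118 => lambda = 59
x* = y* = 59 > 0, consistent with mu_x = mu_y = 0.
(Any feasible point with x = 0 or y = 0 has f = 0 > -3481, so the minimum is not on those boundaries.)
min(-xy) = -3481 (i.e. max xy = 3481)
Multipliers: lambda = 59, mu_x = 0, mu_y = 0
Complementary slackness: lambda*(x + y - 118) = 59*(59 + 59 - 118) = 0, mu_x*x = 0*59 = 0, mu_y*y = 0*59 = 0. Satisfied.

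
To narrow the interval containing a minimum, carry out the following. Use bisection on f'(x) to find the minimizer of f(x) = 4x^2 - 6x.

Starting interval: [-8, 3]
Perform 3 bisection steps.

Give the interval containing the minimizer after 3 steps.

Finding critical point of f(x) = 4x^2 - 6x using bisection on f'(x) = 8x + -6.
f'(x) = 0 when x = 3/4.
Starting interval: [-8, 3]
Step 1: mid = -5/2, f'(mid) = -26, new interval = [-5/2, 3]
Step 2: mid = 1/4, f'(mid) = -4, new interval = [1/4, 3]
Step 3: mid = 13/8, f'(mid) = 7, new interval = [1/4, 13/8]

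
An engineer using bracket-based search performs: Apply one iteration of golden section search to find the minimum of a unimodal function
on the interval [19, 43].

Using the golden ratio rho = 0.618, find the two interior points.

Golden section search on [19, 43].
Golden ratio rho = 0.618 (approx).
Interior points:
  x_1 = 19 + (1-0.618)*24 = 28.1680
  x_2 = 19 + 0.618*24 = 33.8320
Compare f(x_1) and f(x_2) to determine which subinterval to keep.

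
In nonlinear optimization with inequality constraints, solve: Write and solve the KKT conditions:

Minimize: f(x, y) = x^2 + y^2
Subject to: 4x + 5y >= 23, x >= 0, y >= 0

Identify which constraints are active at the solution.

KKT conditions for min x^2 + y^2 s.t. 4x + 5y >= 23, x >= 0, y >= 0:
Stationarity: 2x = mu*4 + mu_x, 2y = mu*5 + mu_y, with mu, mu_x, mu_y >= 0
Complementary slackness: mu*(4x + 5y - 23) = 0, mu_x*x = 0, mu_y*y = 0
(0, 0) is infeasible (4*0 + 5*0 < 23), so if mu = 0 stationarity would force x = mu_x/2 >= 0, y = mu_y/2 >= 0 with mu_x*x = mu_y*y = 0, i.e. x = y = 0: contradiction. Hence mu > 0 and 4x + 5y = 23 is active.
Try x > 0, y > 0 (so mu_x = mu_y = 0): x = 4*mu/2, y = 5*mu/2
Substitute: 4*(4*mu/2) + 5*(5*mu/2) = 23
  mu*41/2 = 23 => mu = 46/41
x* = 92/41 > 0, y* = 115/41 > 0, consistent with mu_x = mu_y = 0.
f is convex and the constraints are linear, so this KKT point is the global minimum.
f* = 529/41
Active constraints: 4x + 5y >= 23 (holds with equality, mu = 46/41 > 0); x >= 0 and y >= 0 are inactive (mu_x = mu_y = 0).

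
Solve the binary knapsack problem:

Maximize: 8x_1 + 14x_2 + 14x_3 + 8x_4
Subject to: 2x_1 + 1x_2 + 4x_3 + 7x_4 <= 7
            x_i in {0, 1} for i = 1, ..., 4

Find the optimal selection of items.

Items: item 1 (v=8, w=2), item 2 (v=14, w=1), item 3 (v=14, w=4), item 4 (v=8, w=7)
Capacity: 7
Checking all 16 subsets (w = total weight, v = total value):
  {}: w = 0, v = 0
  {1}: w = 2, v = 8
  {2}: w = 1, v = 14
  {3}: w = 4, v = 14
  {4}: w = 7, v = 8
  {1, 2}: w = 3, v = 22
  {1, 3}: w = 6, v = 22
  {1, 4}: w = 9 > 7, infeasible
  {2, 3}: w = 5, v = 28
  {2, 4}: w = 8 > 7, infeasible
  {3, 4}: w = 11 > 7, infeasible
  {1, 2, 3}: w = 7, v = 36
  {1, 2, 4}: w = 10 > 7, infeasible
  {1, 3, 4}: w = 13 > 7, infeasible
  {2, 3, 4}: w = 12 > 7, infeasible
  {1, 2, 3, 4}: w = 14 > 7, infeasible
Best feasible subset: items [1, 2, 3]
Total weight: 7 <= 7, total value: 36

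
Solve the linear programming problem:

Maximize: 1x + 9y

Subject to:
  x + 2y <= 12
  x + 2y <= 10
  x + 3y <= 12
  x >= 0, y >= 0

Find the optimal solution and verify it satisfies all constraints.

Feasible vertices: (0, 0), (0, 4), (6, 2), (10, 0)
Objective 1x + 9y at each vertex:
  (0, 0): 0
  (0, 4): 36
  (6, 2): 24
  (10, 0): 10
Maximum is 36 at (0, 4).
Verify constraints at (x, y) = (0, 4):
  1*0 + 2*4 = 8 <= 12
  1*0 + 2*4 = 8 <= 10
  1*0 + 3*4 = 12 <= 12 (active)
  x = 0 >= 0, y = 4 >= 0. All constraints satisfied.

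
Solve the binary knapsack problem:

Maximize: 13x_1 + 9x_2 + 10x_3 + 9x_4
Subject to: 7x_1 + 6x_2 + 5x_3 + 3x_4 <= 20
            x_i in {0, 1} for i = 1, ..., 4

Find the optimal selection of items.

Items: item 1 (v=13, w=7), item 2 (v=9, w=6), item 3 (v=10, w=5), item 4 (v=9, w=3)
Capacity: 20
Checking all 16 subsets (w = total weight, v = total value):
  {}: w = 0, v = 0
  {1}: w = 7, v = 13
  {2}: w = 6, v = 9
  {3}: w = 5, v = 10
  {4}: w = 3, v = 9
  {1, 2}: w = 13, v = 22
  {1, 3}: w = 12, v = 23
  {1, 4}: w = 10, v = 22
  {2, 3}: w = 11, v = 19
  {2, 4}: w = 9, v = 18
  {3, 4}: w = 8, v = 19
  {1, 2, 3}: w = 18, v = 32
  {1, 2, 4}: w = 16, v = 31
  {1, 3, 4}: w = 15, v = 32
  {2, 3, 4}: w = 14, v = 28
  {1, 2, 3, 4}: w = 21 > 20, infeasible
Best feasible subset: items [1, 2, 3]
(The same value 32 is also attained by {1, 3, 4}.)
Total weight: 18 <= 20, total value: 32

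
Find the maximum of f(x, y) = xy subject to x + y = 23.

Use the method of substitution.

Substitute y = 23 - x into f(x,y) = xy:
g(x) = x(23 - x) = 23x - x^2
g'(x) = 23 - 2x = 0  =>  x = 23/2
y = 23 - 23/2 = 23/2
Maximum value = (23/2) * (23/2) = 529/4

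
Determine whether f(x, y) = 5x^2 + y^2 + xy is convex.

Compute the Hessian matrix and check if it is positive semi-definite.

f(x,y) = 5x^2 + y^2 + xy
Hessian H = [[10, 1], [1, 2]]
trace(H) = 12, det(H) = 19
Eigenvalues: (12 +/- sqrt(68)) / 2 = 10.12, 1.877
Since both eigenvalues > 0, f is convex.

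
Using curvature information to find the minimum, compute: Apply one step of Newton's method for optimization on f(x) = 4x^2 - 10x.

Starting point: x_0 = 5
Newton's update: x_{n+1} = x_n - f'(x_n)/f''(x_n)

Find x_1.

f(x) = 4x^2 - 10x
f'(x) = 8x + (-10), f''(x) = 8
Newton step: x_1 = x_0 - f'(x_0)/f''(x_0)
f'(5) = 30
x_1 = 5 - 30/8 = 5/4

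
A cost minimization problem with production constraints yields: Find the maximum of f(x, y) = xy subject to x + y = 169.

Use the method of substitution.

Substitute y = 169 - x into f(x,y) = xy:
g(x) = x(169 - x) = 169x - x^2
g'(x) = 169 - 2x = 0  =>  x = 169/2
y = 169 - 169/2 = 169/2
Maximum value = (169/2) * (169/2) = 28561/4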